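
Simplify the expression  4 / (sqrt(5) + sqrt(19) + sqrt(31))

(-8*sqrt(2945) - 28*sqrt(31) + 68*sqrt(19) + 180*sqrt(5))/331

Group as (sqrt(5) + sqrt(19)) + sqrt(31); multiply by (sqrt(5) + sqrt(19)) - sqrt(31), then rationalise the remaining surd.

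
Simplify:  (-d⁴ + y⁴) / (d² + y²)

Difference of fourth powers: factor out (d² + y²).

-d² + y²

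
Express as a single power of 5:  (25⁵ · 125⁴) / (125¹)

5^19

25⁵ = 5^10; 125⁴ = 5^12; 125¹ = 5^3
Combine exponents: 5^19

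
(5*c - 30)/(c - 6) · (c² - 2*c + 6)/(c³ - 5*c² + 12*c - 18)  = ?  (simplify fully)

Factor: 5*c - 30 = 5·(c - 6);  c³ - 5*c² + 12*c - 18 = (c² - 2*c + 6)·(c - 3)
Cancel the common factors (c² - 2*c + 6), (c - 6).

5/(c - 3)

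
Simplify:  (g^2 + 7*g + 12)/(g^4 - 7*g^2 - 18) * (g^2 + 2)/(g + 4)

1/(g - 3)

Factor: g^2 + 7*g + 12 = (g + 3)*(g + 4);  g^4 - 7*g^2 - 18 = (g^2 + 2)*(g + 3)*(g - 3)
Cancel the common factors (g^2 + 2), (g + 4), (g + 3).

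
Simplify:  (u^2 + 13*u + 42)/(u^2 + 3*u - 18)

(u + 7)/(u - 3)

Factor: u^2 + 13*u + 42 = (u + 6)*(u + 7);  u^2 + 3*u - 18 = (u + 6)*(u - 3)
Cancel the common factor (u + 6).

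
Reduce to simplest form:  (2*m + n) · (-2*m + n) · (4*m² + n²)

-16*m⁴ + n⁴

Telescope via difference of squares: (n+(2*m))(n-(2*m)) = -4*m² + n², then repeat with the next factor.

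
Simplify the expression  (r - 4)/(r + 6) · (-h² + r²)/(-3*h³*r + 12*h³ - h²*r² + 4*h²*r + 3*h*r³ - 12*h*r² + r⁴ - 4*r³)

1/(3*h*r + 18*h + r² + 6*r)

Factor: -h² + r² = (h + r)·(-h + r);  -3*h³*r + 12*h³ - h²*r² + 4*h²*r + 3*h*r³ - 12*h*r² + r⁴ - 4*r³ = (3*h + r)·(r - 4)·(h + r)·(-h + r)
Cancel the common factors (-h + r), (r - 4), (h + r).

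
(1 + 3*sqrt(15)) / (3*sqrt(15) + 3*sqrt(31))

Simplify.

(-45 - sqrt(15) + sqrt(31) + 3*sqrt(465))/48

Multiply numerator and denominator by -3*sqrt(31) + 3*sqrt(15).
Denominator becomes -144; numerator becomes -9*sqrt(465) - 3*sqrt(31) + 3*sqrt(15) + 135.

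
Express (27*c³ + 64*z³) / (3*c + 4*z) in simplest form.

9*c² - 12*c*z + 16*z²

(4*z)^3 + (3*c)^3 = (3*c + 4*z)(9*c² - 12*c*z + 16*z²).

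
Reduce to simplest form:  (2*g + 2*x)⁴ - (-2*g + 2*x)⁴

128*g*x*(g² + x²)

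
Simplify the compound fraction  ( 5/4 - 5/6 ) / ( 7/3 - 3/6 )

5/22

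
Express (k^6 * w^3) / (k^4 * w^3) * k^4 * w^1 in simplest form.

Quotient: k^2
Multiply by k^4 * w^1: add exponents.

k^6*w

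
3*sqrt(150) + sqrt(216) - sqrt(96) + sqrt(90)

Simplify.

3*sqrt(150) = 15*sqrt(6); sqrt(216) = 6*sqrt(6); sqrt(96) = 4*sqrt(6); sqrt(90) = 3*sqrt(10)

3*sqrt(10) + 17*sqrt(6)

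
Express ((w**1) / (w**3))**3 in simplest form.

w**(-6)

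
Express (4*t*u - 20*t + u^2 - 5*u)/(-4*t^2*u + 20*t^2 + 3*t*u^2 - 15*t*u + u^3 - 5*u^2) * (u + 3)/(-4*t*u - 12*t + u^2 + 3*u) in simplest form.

1/(4*t^2 - 5*t*u + u^2)

Factor: 4*t*u - 20*t + u^2 - 5*u = (u - 5)*(4*t + u);  -4*t^2*u + 20*t^2 + 3*t*u^2 - 15*t*u + u^3 - 5*u^2 = (u - 5)*(4*t + u)*(-t + u);  -4*t*u - 12*t + u^2 + 3*u = (-4*t + u)*(u + 3)
Cancel the common factors (4*t + u), (u - 5), (u + 3).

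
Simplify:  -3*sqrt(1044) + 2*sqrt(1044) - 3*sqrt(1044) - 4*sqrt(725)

3*sqrt(1044) = 18*sqrt(29); 2*sqrt(1044) = 12*sqrt(29); 3*sqrt(1044) = 18*sqrt(29); 4*sqrt(725) = 20*sqrt(29)
Combine: (-18 + 12 - 18 - 20)·sqrt(29) = -44*sqrt(29)

-44*sqrt(29)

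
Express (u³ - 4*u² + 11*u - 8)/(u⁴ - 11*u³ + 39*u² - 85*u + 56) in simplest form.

1/(u - 7)

Factor: u³ - 4*u² + 11*u - 8 = (u² - 3*u + 8)·(u - 1);  u⁴ - 11*u³ + 39*u² - 85*u + 56 = (u - 7)·(u - 1)·(u² - 3*u + 8)
Cancel the common factors (u² - 3*u + 8), (u - 1).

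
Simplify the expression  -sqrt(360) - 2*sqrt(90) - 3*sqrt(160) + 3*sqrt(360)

sqrt(360) = 6*sqrt(10); 2*sqrt(90) = 6*sqrt(10); 3*sqrt(160) = 12*sqrt(10); 3*sqrt(360) = 18*sqrt(10)
Combine: (-6 - 6 - 12 + 18)·sqrt(10) = -6*sqrt(10)

-6*sqrt(10)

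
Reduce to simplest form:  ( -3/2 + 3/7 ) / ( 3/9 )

Numerator: -3/2 + 3/7 = -15/14
Denominator: 3/9 = 1/3
Divide: (-15/14) · (3) = -45/14

-45/14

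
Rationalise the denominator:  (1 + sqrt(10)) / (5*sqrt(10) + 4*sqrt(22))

(-50 - 5*sqrt(10) + 4*sqrt(22) + 8*sqrt(55))/102

Multiply numerator and denominator by -4*sqrt(22) + 5*sqrt(10).
Denominator becomes -102; numerator becomes -8*sqrt(55) - 4*sqrt(22) + 5*sqrt(10) + 50.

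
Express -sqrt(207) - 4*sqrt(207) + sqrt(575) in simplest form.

sqrt(207) = 3*sqrt(23); 4*sqrt(207) = 12*sqrt(23); sqrt(575) = 5*sqrt(23)
Combine: (-3 - 12 + 5)·sqrt(23) = -10*sqrt(23)

-10*sqrt(23)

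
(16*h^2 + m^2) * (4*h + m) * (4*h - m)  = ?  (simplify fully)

Pair the conjugate factors: ((4*h)+m)((4*h)-m) = 16*h^2 - m^2, then repeat with the next factor.

256*h^4 - m^4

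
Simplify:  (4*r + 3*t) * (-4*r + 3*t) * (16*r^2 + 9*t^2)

-256*r^4 + 81*t^4

Pair the conjugate factors: ((3*t)+(4*r))((3*t)-(4*r)) = -16*r^2 + 9*t^2, then repeat with the next factor.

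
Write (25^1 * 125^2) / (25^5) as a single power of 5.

25^1 = 5^2; 125^2 = 5^6; 25^5 = 5^10
Combine exponents: 5^(-2)

5^(-2)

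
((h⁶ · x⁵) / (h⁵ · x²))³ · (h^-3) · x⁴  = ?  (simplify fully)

x^13

Inside the bracket: h¹ · x³
Raise to the power 3: h³ · x⁹
Multiply by (h^-3) · x⁴: add exponents.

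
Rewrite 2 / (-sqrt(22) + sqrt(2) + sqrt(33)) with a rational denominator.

(-26*sqrt(22) - 18*sqrt(33) + 106*sqrt(2) + 88*sqrt(3))/95

Group as (sqrt(2) + sqrt(33)) - sqrt(22); multiply by (sqrt(2) + sqrt(33)) + sqrt(22), then rationalise the remaining surd.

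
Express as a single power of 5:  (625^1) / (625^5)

5^(-16)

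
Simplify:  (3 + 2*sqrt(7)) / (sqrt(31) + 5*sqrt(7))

(-2*sqrt(217) - 3*sqrt(31) + 15*sqrt(7) + 70)/144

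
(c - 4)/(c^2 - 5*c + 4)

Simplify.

1/(c - 1)

Factor: c^2 - 5*c + 4 = (c - 4)*(c - 1)
Cancel the common factor (c - 4).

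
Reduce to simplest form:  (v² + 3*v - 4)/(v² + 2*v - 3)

(v + 4)/(v + 3)

Factor: v² + 3*v - 4 = (v + 4)·(v - 1);  v² + 2*v - 3 = (v + 3)·(v - 1)
Cancel the common factor (v - 1).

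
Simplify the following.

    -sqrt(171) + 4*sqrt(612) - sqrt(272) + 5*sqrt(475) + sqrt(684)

20*sqrt(17) + 28*sqrt(19)

sqrt(171) = 3*sqrt(19); 4*sqrt(612) = 24*sqrt(17); sqrt(272) = 4*sqrt(17); 5*sqrt(475) = 25*sqrt(19); sqrt(684) = 6*sqrt(19)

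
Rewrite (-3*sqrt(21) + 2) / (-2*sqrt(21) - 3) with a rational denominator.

Multiply numerator and denominator by -3 + 2*sqrt(21).
Denominator becomes -75; numerator becomes -132 + 13*sqrt(21).

(-13*sqrt(21) + 132)/75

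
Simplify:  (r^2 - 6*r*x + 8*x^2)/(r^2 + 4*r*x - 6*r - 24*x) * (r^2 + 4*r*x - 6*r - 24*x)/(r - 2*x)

r - 4*x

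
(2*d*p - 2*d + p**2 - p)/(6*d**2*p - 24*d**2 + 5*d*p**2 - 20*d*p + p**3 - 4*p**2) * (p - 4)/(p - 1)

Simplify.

1/(3*d + p)

Factor: 2*d*p - 2*d + p**2 - p = (p - 1)*(2*d + p);  6*d**2*p - 24*d**2 + 5*d*p**2 - 20*d*p + p**3 - 4*p**2 = (3*d + p)*(p - 4)*(2*d + p)
Cancel the common factors (p - 1), (p - 4), (2*d + p).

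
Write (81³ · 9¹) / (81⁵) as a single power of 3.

81³ = 3^12; 9¹ = 3^2; 81⁵ = 3^20
Combine exponents: 3^(-6)

3^(-6)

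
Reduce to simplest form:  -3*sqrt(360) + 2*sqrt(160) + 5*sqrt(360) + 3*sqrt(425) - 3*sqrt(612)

-3*sqrt(17) + 20*sqrt(10)

3*sqrt(360) = 18*sqrt(10); 2*sqrt(160) = 8*sqrt(10); 5*sqrt(360) = 30*sqrt(10); 3*sqrt(425) = 15*sqrt(17); 3*sqrt(612) = 18*sqrt(17)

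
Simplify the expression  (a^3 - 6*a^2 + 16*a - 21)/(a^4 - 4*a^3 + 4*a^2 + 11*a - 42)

1/(a + 2)

Factor: a^3 - 6*a^2 + 16*a - 21 = (a^2 - 3*a + 7)*(a - 3);  a^4 - 4*a^3 + 4*a^2 + 11*a - 42 = (a - 3)*(a + 2)*(a^2 - 3*a + 7)
Cancel the common factors (a^2 - 3*a + 7), (a - 3).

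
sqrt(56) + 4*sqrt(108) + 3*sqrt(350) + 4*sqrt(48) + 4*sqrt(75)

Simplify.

sqrt(56) = 2*sqrt(14); 4*sqrt(108) = 24*sqrt(3); 3*sqrt(350) = 15*sqrt(14); 4*sqrt(48) = 16*sqrt(3); 4*sqrt(75) = 20*sqrt(3)

17*sqrt(14) + 60*sqrt(3)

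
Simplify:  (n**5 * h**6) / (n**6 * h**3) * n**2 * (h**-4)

Quotient: (n**-1) * h**3
Multiply by n**2 * (h**-4): add exponents.

n/h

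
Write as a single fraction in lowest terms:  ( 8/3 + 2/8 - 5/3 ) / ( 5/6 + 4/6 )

5/6

Numerator: 8/3 + 2/8 - 5/3 = 5/4
Denominator: 5/6 + 4/6 = 3/2
Divide: (5/4) · (2/3) = 5/6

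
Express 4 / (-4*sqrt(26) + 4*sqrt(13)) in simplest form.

(-sqrt(26) - sqrt(13))/13

Multiply numerator and denominator by 4*sqrt(13) + 4*sqrt(26).
Denominator becomes -208; numerator becomes 16*sqrt(13) + 16*sqrt(26).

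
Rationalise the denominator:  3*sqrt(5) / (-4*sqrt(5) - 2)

Multiply numerator and denominator by -2 + 4*sqrt(5).
Denominator becomes -76; numerator becomes -6*sqrt(5) + 60.

(-30 + 3*sqrt(5))/38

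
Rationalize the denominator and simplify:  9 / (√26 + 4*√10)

Multiply numerator and denominator by -4*√10 + √26.
Denominator becomes -134; numerator becomes -36*√10 + 9*√26.

(-9*√26 + 36*√10)/134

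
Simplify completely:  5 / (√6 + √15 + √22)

Group as (√6 + √22) + √15; multiply by (√6 + √22) - √15, then rationalise the remaining surd.

(-60*√55 - 5*√22 + 65*√15 + 155*√6)/359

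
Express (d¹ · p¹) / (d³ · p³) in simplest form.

Quotient: (d^-2) · (p^-2)

1/(d²*p²)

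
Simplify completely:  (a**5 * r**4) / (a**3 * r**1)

a**2*r**3

Quotient: a**2 * r**3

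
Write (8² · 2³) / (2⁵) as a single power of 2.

8² = 2^6; 2³ = 2^3; 2⁵ = 2^5
Combine exponents: 2^4

2^4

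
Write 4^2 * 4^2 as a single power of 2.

2^8

4^2 = 2^4; 4^2 = 2^4
Combine exponents: 2^8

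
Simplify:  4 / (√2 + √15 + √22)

(-16*√165 - 20*√22 + 36*√15 + 140*√2)/95

Group as (√15 + √22) + √2; multiply by (√15 + √22) - √2, then rationalise the remaining surd.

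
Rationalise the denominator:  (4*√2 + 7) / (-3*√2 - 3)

(-3*√2 - 1)/3

Multiply numerator and denominator by -3 + 3*√2.
Denominator becomes -9; numerator becomes 3 + 9*√2.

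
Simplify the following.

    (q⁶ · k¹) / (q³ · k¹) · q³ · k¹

Quotient: q³
Multiply by q³ · k¹: add exponents.

k*q⁶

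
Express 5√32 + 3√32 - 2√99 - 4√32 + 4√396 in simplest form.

5√32 = 20*√2; 3√32 = 12*√2; 2√99 = 6*√11; 4√32 = 16*√2; 4√396 = 24*√11

16*√2 + 18*√11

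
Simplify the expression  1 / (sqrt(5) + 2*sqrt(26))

Multiply numerator and denominator by -2*sqrt(26) + sqrt(5).
Denominator becomes -99; numerator becomes -2*sqrt(26) + sqrt(5).

(-sqrt(5) + 2*sqrt(26))/99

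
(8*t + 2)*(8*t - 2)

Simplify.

Product of conjugates: (P+Q)(P-Q) = P^2 - Q^2.

64*t^2 - 4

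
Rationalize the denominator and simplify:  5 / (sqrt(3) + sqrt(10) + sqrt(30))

Group as (sqrt(3) + sqrt(10)) + sqrt(30); multiply by (sqrt(3) + sqrt(10)) - sqrt(30), then rationalise the remaining surd.

(-115*sqrt(10) - 185*sqrt(3) + 300 + 85*sqrt(30))/169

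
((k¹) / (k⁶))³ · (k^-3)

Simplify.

k^(-18)

Inside the bracket: (k^-5)
Raise to the power 3: (k^-15)
Multiply by (k^-3): add exponents.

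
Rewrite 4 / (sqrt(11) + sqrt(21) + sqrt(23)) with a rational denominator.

Group as (sqrt(21) + sqrt(23)) + sqrt(11); multiply by (sqrt(21) + sqrt(23)) - sqrt(11), then rationalise the remaining surd.

(-8*sqrt(5313) + 36*sqrt(23) + 52*sqrt(21) + 132*sqrt(11))/843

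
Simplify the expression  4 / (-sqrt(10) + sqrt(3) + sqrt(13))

Group as (sqrt(3) + sqrt(13)) - sqrt(10); multiply by (sqrt(3) + sqrt(13)) + sqrt(10), then rationalise the remaining surd.

(-3*sqrt(10) + 10*sqrt(3) + sqrt(390))/15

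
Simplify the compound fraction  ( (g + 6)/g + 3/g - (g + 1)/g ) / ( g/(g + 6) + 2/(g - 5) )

(8*g² + 8*g - 240)/(g³ - 3*g² + 12*g)

Numerator: (g + 6)/g + 3/g - (g + 1)/g = 8/g
Denominator: g/(g + 6) + 2/(g - 5) = (g² - 3*g + 12)/(g² + g - 30)
Divide: (8/g) · ((g² + g - 30)/(g² - 3*g + 12)) = (8*g² + 8*g - 240)/(g³ - 3*g² + 12*g)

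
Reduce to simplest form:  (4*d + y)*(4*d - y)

16*d^2 - y^2

Difference of squares with P = 4*d, Q = y.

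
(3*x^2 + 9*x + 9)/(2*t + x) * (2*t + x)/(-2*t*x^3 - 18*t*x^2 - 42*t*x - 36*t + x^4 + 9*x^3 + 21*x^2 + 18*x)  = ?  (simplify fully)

Factor: 3*x^2 + 9*x + 9 = 3*(x^2 + 3*x + 3);  -2*t*x^3 - 18*t*x^2 - 42*t*x - 36*t + x^4 + 9*x^3 + 21*x^2 + 18*x = (-2*t + x)*(x^2 + 3*x + 3)*(x + 6)
Cancel the common factors (x^2 + 3*x + 3), (2*t + x).

3/(-2*t*x - 12*t + x^2 + 6*x)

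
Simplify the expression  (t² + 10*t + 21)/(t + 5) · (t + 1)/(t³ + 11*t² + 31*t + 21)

1/(t + 5)

Factor: t² + 10*t + 21 = (t + 3)·(t + 7);  t³ + 11*t² + 31*t + 21 = (t + 3)·(t + 1)·(t + 7)
Cancel the common factors (t + 7), (t + 3), (t + 1).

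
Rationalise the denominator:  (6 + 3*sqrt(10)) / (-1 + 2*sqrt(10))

(5*sqrt(10) + 22)/13

Multiply numerator and denominator by -2*sqrt(10) - 1.
Denominator becomes -39; numerator becomes -66 - 15*sqrt(10).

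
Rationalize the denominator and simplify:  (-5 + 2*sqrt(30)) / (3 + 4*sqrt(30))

(-26*sqrt(30) + 255)/471

Multiply numerator and denominator by -4*sqrt(30) + 3.
Denominator becomes -471; numerator becomes -255 + 26*sqrt(30).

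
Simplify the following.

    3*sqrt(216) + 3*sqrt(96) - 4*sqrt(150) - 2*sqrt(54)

4*sqrt(6)

3*sqrt(216) = 18*sqrt(6); 3*sqrt(96) = 12*sqrt(6); 4*sqrt(150) = 20*sqrt(6); 2*sqrt(54) = 6*sqrt(6)
Combine: (18 + 12 - 20 - 6)·sqrt(6) = 4*sqrt(6)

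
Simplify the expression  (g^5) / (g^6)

Quotient: (g^-1)

1/g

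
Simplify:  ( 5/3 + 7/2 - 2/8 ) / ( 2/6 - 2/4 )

-59/2

Numerator: 5/3 + 7/2 - 2/8 = 59/12
Denominator: 2/6 - 2/4 = -1/6
Divide: (59/12) · (-6) = -59/2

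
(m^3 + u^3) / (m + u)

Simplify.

m^2 - m*u + u^2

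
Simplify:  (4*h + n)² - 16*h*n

(4*h - n)²

Expand the square and combine the 16*h*n term.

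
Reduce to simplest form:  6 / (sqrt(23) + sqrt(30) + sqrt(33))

Group as (sqrt(30) + sqrt(33)) + sqrt(23); multiply by (sqrt(30) + sqrt(33)) - sqrt(23), then rationalise the remaining surd.

(-9*sqrt(2530) + 30*sqrt(33) + 39*sqrt(30) + 60*sqrt(23))/590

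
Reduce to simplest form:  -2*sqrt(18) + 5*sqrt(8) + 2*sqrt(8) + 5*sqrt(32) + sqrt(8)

30*sqrt(2)

2*sqrt(18) = 6*sqrt(2); 5*sqrt(8) = 10*sqrt(2); 2*sqrt(8) = 4*sqrt(2); 5*sqrt(32) = 20*sqrt(2); sqrt(8) = 2*sqrt(2)
Combine: (-6 + 10 + 4 + 20 + 2)·sqrt(2) = 30*sqrt(2)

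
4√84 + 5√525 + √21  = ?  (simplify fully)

34*√21

4√84 = 8*√21; 5√525 = 25*√21; √21 = √21
Combine: (8 + 25 + 1)·√21 = 34*√21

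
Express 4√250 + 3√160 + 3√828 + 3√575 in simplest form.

4√250 = 20*√10; 3√160 = 12*√10; 3√828 = 18*√23; 3√575 = 15*√23

32*√10 + 33*√23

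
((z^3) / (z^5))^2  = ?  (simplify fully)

z^(-4)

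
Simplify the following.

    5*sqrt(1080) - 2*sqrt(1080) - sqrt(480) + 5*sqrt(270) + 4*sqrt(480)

45*sqrt(30)

5*sqrt(1080) = 30*sqrt(30); 2*sqrt(1080) = 12*sqrt(30); sqrt(480) = 4*sqrt(30); 5*sqrt(270) = 15*sqrt(30); 4*sqrt(480) = 16*sqrt(30)
Combine: (30 - 12 - 4 + 15 + 16)·sqrt(30) = 45*sqrt(30)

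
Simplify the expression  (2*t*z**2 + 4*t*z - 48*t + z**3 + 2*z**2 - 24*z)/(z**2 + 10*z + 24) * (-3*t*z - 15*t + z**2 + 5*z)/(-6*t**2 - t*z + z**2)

Factor: 2*t*z**2 + 4*t*z - 48*t + z**3 + 2*z**2 - 24*z = (2*t + z)*(z + 6)*(z - 4);  z**2 + 10*z + 24 = (z + 4)*(z + 6);  -3*t*z - 15*t + z**2 + 5*z = (z + 5)*(-3*t + z);  -6*t**2 - t*z + z**2 = (2*t + z)*(-3*t + z)
Cancel the common factors (z + 6), (2*t + z), (-3*t + z).

(z**2 + z - 20)/(z + 4)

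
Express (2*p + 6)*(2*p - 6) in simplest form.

4*p**2 - 36

Product of conjugates: (P+Q)(P-Q) = P**2 - Q**2.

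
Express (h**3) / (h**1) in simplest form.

Quotient: h**2

h**2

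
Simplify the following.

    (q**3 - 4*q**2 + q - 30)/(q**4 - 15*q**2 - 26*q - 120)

1/(q + 4)

Factor: q**3 - 4*q**2 + q - 30 = (q**2 + q + 6)*(q - 5);  q**4 - 15*q**2 - 26*q - 120 = (q + 4)*(q - 5)*(q**2 + q + 6)
Cancel the common factors (q**2 + q + 6), (q - 5).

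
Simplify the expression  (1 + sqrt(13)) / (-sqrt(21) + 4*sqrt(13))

Multiply numerator and denominator by sqrt(21) + 4*sqrt(13).
Denominator becomes 187; numerator becomes sqrt(21) + 4*sqrt(13) + sqrt(273) + 52.

(sqrt(21) + 4*sqrt(13) + sqrt(273) + 52)/187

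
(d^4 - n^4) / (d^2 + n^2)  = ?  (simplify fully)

d^2 - n^2

Factor d^4 - n^4 and cancel (d^2 + n^2).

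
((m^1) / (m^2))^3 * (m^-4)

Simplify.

m^(-7)

Inside the bracket: (m^-1)
Raise to the power 3: (m^-3)
Multiply by (m^-4): add exponents.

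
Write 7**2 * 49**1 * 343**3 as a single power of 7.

7**13

7**2 = 7**2; 49**1 = 7**2; 343**3 = 7**9
Combine exponents: 7**13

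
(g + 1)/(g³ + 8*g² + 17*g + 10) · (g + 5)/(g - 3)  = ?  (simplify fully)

1/(g² - g - 6)

Factor: g³ + 8*g² + 17*g + 10 = (g + 5)·(g + 2)·(g + 1)
Cancel the common factors (g + 1), (g + 5).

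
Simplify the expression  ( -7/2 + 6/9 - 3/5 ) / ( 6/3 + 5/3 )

-103/110

Numerator: -7/2 + 6/9 - 3/5 = -103/30
Denominator: 6/3 + 5/3 = 11/3
Divide: (-103/30) · (3/11) = -103/110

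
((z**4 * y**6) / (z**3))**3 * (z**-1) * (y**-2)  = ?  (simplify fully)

y**16*z**2

Inside the bracket: z**1 * y**6
Raise to the power 3: z**3 * y**18
Multiply by (z**-1) * (y**-2): add exponents.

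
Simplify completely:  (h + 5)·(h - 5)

(h)^2 - (5)^2 = h² - 25.

h² - 25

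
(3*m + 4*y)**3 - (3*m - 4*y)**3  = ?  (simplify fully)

Write as f((3*m),(4*y)) - f((3*m),-(4*y)) and expand.

216*m**2*y + 128*y**3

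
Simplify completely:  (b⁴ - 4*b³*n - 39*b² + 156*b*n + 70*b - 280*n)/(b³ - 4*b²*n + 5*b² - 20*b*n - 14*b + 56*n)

b - 5

Factor: b⁴ - 4*b³*n - 39*b² + 156*b*n + 70*b - 280*n = (b - 2)·(b - 5)·(b + 7)·(b - 4*n);  b³ - 4*b²*n + 5*b² - 20*b*n - 14*b + 56*n = (b - 4*n)·(b - 2)·(b + 7)
Cancel the common factors (b - 2), (b + 7), (b - 4*n).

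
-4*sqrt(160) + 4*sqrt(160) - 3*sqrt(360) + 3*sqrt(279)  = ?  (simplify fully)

-18*sqrt(10) + 9*sqrt(31)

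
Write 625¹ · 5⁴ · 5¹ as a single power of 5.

5^9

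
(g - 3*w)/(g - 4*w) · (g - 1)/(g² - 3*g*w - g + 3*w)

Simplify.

-1/(-g + 4*w)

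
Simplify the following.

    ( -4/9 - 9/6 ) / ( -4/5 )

175/72

Numerator: -4/9 - 9/6 = -35/18
Denominator: -4/5 = -4/5
Divide: (-35/18) · (-5/4) = 175/72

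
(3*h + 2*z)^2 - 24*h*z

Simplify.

Expanding gives 9*h^2 - 12*h*z + 4*z^2, a perfect square.

(3*h - 2*z)^2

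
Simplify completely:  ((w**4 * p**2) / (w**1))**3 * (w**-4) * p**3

p**9*w**5

Inside the bracket: w**3 * p**2
Raise to the power 3: w**9 * p**6
Multiply by (w**-4) * p**3: add exponents.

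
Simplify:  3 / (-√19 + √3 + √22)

(-3*√19 + 19*√3 + √1254)/38

Group as (√3 + √22) - √19; multiply by (√3 + √22) + √19, then rationalise the remaining surd.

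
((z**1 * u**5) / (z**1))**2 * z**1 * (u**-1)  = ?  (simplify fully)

u**9*z

Inside the bracket: u**5
Raise to the power 2: u**10
Multiply by z**1 * (u**-1): add exponents.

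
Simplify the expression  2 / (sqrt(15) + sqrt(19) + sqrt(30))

(-15*sqrt(38) + 2*sqrt(30) + 13*sqrt(19) + 17*sqrt(15))/281

Group as (sqrt(19) + sqrt(30)) + sqrt(15); multiply by (sqrt(19) + sqrt(30)) - sqrt(15), then rationalise the remaining surd.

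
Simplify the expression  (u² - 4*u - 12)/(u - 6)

Factor: u² - 4*u - 12 = (u - 6)·(u + 2)
Cancel the common factor (u - 6).

u + 2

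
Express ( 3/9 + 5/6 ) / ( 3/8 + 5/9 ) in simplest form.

Numerator: 3/9 + 5/6 = 7/6
Denominator: 3/8 + 5/9 = 67/72
Divide: (7/6) · (72/67) = 84/67

84/67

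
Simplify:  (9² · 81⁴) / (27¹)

3^17

9² = 3^4; 81⁴ = 3^16; 27¹ = 3^3
Combine exponents: 3^17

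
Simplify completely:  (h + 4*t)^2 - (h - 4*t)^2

Only the odd-power cross terms survive.

16*h*t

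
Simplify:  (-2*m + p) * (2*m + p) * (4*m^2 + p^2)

-16*m^4 + p^4

(p+(2*m))(p-(2*m)) = -4*m^2 + p^2; continue pairing.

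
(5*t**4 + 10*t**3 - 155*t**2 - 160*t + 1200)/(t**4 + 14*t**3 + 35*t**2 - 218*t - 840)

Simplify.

(5*t**2 + 5*t - 60)/(t**2 + 13*t + 42)

Factor: 5*t**4 + 10*t**3 - 155*t**2 - 160*t + 1200 = 5*(t - 3)*(t - 4)*(t + 5)*(t + 4);  t**4 + 14*t**3 + 35*t**2 - 218*t - 840 = (t + 5)*(t - 4)*(t + 7)*(t + 6)
Cancel the common factors (t + 5), (t - 4).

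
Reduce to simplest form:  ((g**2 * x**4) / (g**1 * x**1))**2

g**2*x**6

Inside the bracket: g**1 * x**3
Raise to the power 2: g**2 * x**6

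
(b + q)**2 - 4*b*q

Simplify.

Expanding gives b**2 - 2*b*q + q**2, a perfect square.

(b - q)**2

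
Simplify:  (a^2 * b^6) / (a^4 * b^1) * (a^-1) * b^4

b^9/a^3

Quotient: (a^-2) * b^5
Multiply by (a^-1) * b^4: add exponents.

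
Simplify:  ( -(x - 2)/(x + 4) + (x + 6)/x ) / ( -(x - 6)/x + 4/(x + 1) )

Numerator: -(x - 2)/(x + 4) + (x + 6)/x = (12*x + 24)/(x^2 + 4*x)
Denominator: -(x - 6)/x + 4/(x + 1) = (-x^2 + 9*x + 6)/(x^2 + x)
Divide: ((12*x + 24)/(x^2 + 4*x)) · ((x^2 + x)/(-x^2 + 9*x + 6)) = (-12*x^2 - 36*x - 24)/(x^3 - 5*x^2 - 42*x - 24)

(-12*x^2 - 36*x - 24)/(x^3 - 5*x^2 - 42*x - 24)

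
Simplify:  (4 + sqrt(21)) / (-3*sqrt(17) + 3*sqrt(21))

Multiply numerator and denominator by 3*sqrt(17) + 3*sqrt(21).
Denominator becomes 36; numerator becomes 12*sqrt(17) + 12*sqrt(21) + 3*sqrt(357) + 63.

(4*sqrt(17) + 4*sqrt(21) + sqrt(357) + 21)/12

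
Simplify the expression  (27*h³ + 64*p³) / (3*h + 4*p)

9*h² - 12*h*p + 16*p²

(4*p)^3 + (3*h)^3 = (3*h + 4*p)(9*h² - 12*h*p + 16*p²).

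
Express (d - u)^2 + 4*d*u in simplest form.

(d + u)^2

Expand the square and combine the 4*d*u term.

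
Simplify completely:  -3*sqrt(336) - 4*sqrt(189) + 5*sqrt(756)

6*sqrt(21)

3*sqrt(336) = 12*sqrt(21); 4*sqrt(189) = 12*sqrt(21); 5*sqrt(756) = 30*sqrt(21)
Combine: (-12 - 12 + 30)·sqrt(21) = 6*sqrt(21)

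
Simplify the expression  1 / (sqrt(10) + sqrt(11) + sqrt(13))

(-sqrt(1430) + 4*sqrt(13) + 6*sqrt(11) + 7*sqrt(10))/188

Group as (sqrt(10) + sqrt(11)) + sqrt(13); multiply by (sqrt(10) + sqrt(11)) - sqrt(13), then rationalise the remaining surd.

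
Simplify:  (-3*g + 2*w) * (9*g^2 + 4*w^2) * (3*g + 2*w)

Pair the conjugate factors: ((2*w)+(3*g))((2*w)-(3*g)) = -9*g^2 + 4*w^2, then repeat with the next factor.

-81*g^4 + 16*w^4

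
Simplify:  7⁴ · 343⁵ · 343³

7⁴ = 7^4; 343⁵ = 7^15; 343³ = 7^9
Combine exponents: 7^28

7^28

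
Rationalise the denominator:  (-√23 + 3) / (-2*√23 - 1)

(-√23 + 7)/13

Multiply numerator and denominator by -1 + 2*√23.
Denominator becomes -91; numerator becomes -49 + 7*√23.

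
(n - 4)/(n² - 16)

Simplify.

1/(n + 4)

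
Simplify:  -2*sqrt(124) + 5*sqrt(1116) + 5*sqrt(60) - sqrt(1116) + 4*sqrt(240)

26*sqrt(15) + 20*sqrt(31)

2*sqrt(124) = 4*sqrt(31); 5*sqrt(1116) = 30*sqrt(31); 5*sqrt(60) = 10*sqrt(15); sqrt(1116) = 6*sqrt(31); 4*sqrt(240) = 16*sqrt(15)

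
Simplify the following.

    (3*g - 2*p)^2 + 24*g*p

(3*g + 2*p)^2

Expanding gives 9*g^2 + 12*g*p + 4*p^2, a perfect square.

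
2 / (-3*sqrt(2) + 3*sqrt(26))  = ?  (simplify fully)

Multiply numerator and denominator by 3*sqrt(2) + 3*sqrt(26).
Denominator becomes 216; numerator becomes 6*sqrt(2) + 6*sqrt(26).

(sqrt(2) + sqrt(26))/36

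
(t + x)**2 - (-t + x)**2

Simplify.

Write as f(x,t) - f(x,-t) and expand.

4*t*x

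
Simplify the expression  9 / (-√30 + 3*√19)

Multiply numerator and denominator by √30 + 3*√19.
Denominator becomes 141; numerator becomes 9*√30 + 27*√19.

(3*√30 + 9*√19)/47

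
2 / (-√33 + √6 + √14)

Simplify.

(26*√33 + 50*√14 + 82*√6 + 24*√77)/167

Group as (√6 + √14) - √33; multiply by (√6 + √14) + √33, then rationalise the remaining surd.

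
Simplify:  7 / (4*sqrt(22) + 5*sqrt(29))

(-28*sqrt(22) + 35*sqrt(29))/373

Multiply numerator and denominator by -5*sqrt(29) + 4*sqrt(22).
Denominator becomes -373; numerator becomes -35*sqrt(29) + 28*sqrt(22).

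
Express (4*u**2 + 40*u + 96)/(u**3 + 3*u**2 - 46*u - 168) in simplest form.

4/(u - 7)

Factor: 4*u**2 + 40*u + 96 = 4*(u + 4)*(u + 6);  u**3 + 3*u**2 - 46*u - 168 = (u + 4)*(u + 6)*(u - 7)
Cancel the common factors (u + 4), (u + 6).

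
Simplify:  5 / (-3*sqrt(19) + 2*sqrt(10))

(-15*sqrt(19) - 10*sqrt(10))/131

Multiply numerator and denominator by 2*sqrt(10) + 3*sqrt(19).
Denominator becomes -131; numerator becomes 10*sqrt(10) + 15*sqrt(19).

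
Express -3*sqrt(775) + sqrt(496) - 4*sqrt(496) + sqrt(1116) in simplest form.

-21*sqrt(31)

3*sqrt(775) = 15*sqrt(31); sqrt(496) = 4*sqrt(31); 4*sqrt(496) = 16*sqrt(31); sqrt(1116) = 6*sqrt(31)
Combine: (-15 + 4 - 16 + 6)·sqrt(31) = -21*sqrt(31)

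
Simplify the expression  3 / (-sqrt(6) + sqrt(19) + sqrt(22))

Group as (sqrt(19) + sqrt(22)) - sqrt(6); multiply by (sqrt(19) + sqrt(22)) + sqrt(6), then rationalise the remaining surd.

(-35*sqrt(6) + 3*sqrt(22) + 9*sqrt(19) + 4*sqrt(627))/149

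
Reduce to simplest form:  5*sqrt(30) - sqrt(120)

5*sqrt(30) = 5*sqrt(30); sqrt(120) = 2*sqrt(30)
Combine: (5 - 2)·sqrt(30) = 3*sqrt(30)

3*sqrt(30)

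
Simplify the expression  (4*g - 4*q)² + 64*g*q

After expansion: 16*g² + 32*g*q + 16*q² — a perfect-square trinomial.

16*(g + q)²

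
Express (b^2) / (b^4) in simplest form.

b^(-2)

Quotient: (b^-2)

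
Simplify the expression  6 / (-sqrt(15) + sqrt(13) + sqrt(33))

(-186*sqrt(15) - 30*sqrt(33) + 210*sqrt(13) + 36*sqrt(715))/755

Group as (sqrt(13) + sqrt(33)) - sqrt(15); multiply by (sqrt(13) + sqrt(33)) + sqrt(15), then rationalise the remaining surd.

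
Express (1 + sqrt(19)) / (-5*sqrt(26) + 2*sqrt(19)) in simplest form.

(-5*sqrt(494) - 38 - 5*sqrt(26) - 2*sqrt(19))/574

Multiply numerator and denominator by 2*sqrt(19) + 5*sqrt(26).
Denominator becomes -574; numerator becomes 2*sqrt(19) + 5*sqrt(26) + 38 + 5*sqrt(494).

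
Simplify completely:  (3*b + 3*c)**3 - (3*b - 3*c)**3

Only the odd-power cross terms survive.

54*c*(3*b**2 + c**2)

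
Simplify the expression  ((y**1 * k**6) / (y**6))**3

k**18/y**15

Inside the bracket: (y**-5) * k**6
Raise to the power 3: (y**-15) * k**18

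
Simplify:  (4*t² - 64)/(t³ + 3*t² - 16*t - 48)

Factor: 4*t² - 64 = 4·(t + 4)·(t - 4);  t³ + 3*t² - 16*t - 48 = (t + 3)·(t + 4)·(t - 4)
Cancel the common factors (t + 4), (t - 4).

4/(t + 3)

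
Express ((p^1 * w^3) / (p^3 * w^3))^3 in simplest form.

Inside the bracket: (p^-2)
Raise to the power 3: (p^-6)

p^(-6)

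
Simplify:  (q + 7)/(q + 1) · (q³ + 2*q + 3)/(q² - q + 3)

q + 7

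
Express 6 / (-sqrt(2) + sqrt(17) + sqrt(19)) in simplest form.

Group as (sqrt(17) + sqrt(19)) - sqrt(2); multiply by (sqrt(17) + sqrt(19)) + sqrt(2), then rationalise the remaining surd.

(-51*sqrt(2) + 6*sqrt(17) + 3*sqrt(646))/34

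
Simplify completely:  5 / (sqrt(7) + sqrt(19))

Multiply numerator and denominator by -sqrt(7) + sqrt(19).
Denominator becomes 12; numerator becomes -5*sqrt(7) + 5*sqrt(19).

(-5*sqrt(7) + 5*sqrt(19))/12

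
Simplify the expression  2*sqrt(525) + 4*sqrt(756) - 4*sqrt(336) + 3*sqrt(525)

2*sqrt(525) = 10*sqrt(21); 4*sqrt(756) = 24*sqrt(21); 4*sqrt(336) = 16*sqrt(21); 3*sqrt(525) = 15*sqrt(21)
Combine: (10 + 24 - 16 + 15)·sqrt(21) = 33*sqrt(21)

33*sqrt(21)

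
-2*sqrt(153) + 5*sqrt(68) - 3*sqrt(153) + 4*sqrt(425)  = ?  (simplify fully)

15*sqrt(17)

2*sqrt(153) = 6*sqrt(17); 5*sqrt(68) = 10*sqrt(17); 3*sqrt(153) = 9*sqrt(17); 4*sqrt(425) = 20*sqrt(17)
Combine: (-6 + 10 - 9 + 20)·sqrt(17) = 15*sqrt(17)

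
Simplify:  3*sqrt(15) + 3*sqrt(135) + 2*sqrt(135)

18*sqrt(15)

3*sqrt(15) = 3*sqrt(15); 3*sqrt(135) = 9*sqrt(15); 2*sqrt(135) = 6*sqrt(15)
Combine: (3 + 9 + 6)·sqrt(15) = 18*sqrt(15)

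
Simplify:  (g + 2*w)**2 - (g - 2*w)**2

8*g*w

Only the odd-power cross terms survive.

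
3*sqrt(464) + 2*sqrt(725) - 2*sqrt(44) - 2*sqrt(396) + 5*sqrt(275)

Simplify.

3*sqrt(464) = 12*sqrt(29); 2*sqrt(725) = 10*sqrt(29); 2*sqrt(44) = 4*sqrt(11); 2*sqrt(396) = 12*sqrt(11); 5*sqrt(275) = 25*sqrt(11)

9*sqrt(11) + 22*sqrt(29)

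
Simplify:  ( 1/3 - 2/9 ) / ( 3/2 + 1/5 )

10/153

Numerator: 1/3 - 2/9 = 1/9
Denominator: 3/2 + 1/5 = 17/10
Divide: (1/9) · (10/17) = 10/153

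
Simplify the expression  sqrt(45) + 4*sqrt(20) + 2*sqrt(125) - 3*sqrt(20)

15*sqrt(5)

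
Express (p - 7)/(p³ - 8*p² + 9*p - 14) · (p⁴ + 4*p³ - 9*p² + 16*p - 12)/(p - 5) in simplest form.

Factor: p³ - 8*p² + 9*p - 14 = (p² - p + 2)·(p - 7);  p⁴ + 4*p³ - 9*p² + 16*p - 12 = (p - 1)·(p² - p + 2)·(p + 6)
Cancel the common factors (p² - p + 2), (p - 7).

(p² + 5*p - 6)/(p - 5)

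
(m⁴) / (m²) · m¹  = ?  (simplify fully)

Quotient: m²
Multiply by m¹: add exponents.

m³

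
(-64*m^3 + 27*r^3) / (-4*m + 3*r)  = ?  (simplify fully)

16*m^2 + 12*m*r + 9*r^2

(3*r)^3 - (4*m)^3 = (-4*m + 3*r)(16*m^2 + 12*m*r + 9*r^2).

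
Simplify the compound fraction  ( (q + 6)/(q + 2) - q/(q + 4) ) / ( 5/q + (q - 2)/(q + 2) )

(8*q^2 + 24*q)/(q^3 + 7*q^2 + 22*q + 40)

Numerator: (q + 6)/(q + 2) - q/(q + 4) = (8*q + 24)/(q^2 + 6*q + 8)
Denominator: 5/q + (q - 2)/(q + 2) = (q^2 + 3*q + 10)/(q^2 + 2*q)
Divide: ((8*q + 24)/(q^2 + 6*q + 8)) · ((q^2 + 2*q)/(q^2 + 3*q + 10)) = (8*q^2 + 24*q)/(q^3 + 7*q^2 + 22*q + 40)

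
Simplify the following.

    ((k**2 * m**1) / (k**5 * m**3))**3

Inside the bracket: (k**-3) * (m**-2)
Raise to the power 3: (k**-9) * (m**-6)

1/(k**9*m**6)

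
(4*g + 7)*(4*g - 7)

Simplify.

16*g**2 - 49

Product of conjugates: (P+Q)(P-Q) = P**2 - Q**2.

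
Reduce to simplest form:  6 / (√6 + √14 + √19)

Group as (√6 + √14) + √19; multiply by (√6 + √14) - √19, then rationalise the remaining surd.

(-24*√399 + 6*√19 + 66*√14 + 162*√6)/335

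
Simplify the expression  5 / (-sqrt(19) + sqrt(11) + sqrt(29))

(-21*sqrt(19) + sqrt(29) + 37*sqrt(11) + 2*sqrt(6061))/167

Group as (sqrt(11) + sqrt(29)) - sqrt(19); multiply by (sqrt(11) + sqrt(29)) + sqrt(19), then rationalise the remaining surd.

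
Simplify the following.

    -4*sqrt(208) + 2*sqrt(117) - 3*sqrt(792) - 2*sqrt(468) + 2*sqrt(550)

4*sqrt(208) = 16*sqrt(13); 2*sqrt(117) = 6*sqrt(13); 3*sqrt(792) = 18*sqrt(22); 2*sqrt(468) = 12*sqrt(13); 2*sqrt(550) = 10*sqrt(22)

-22*sqrt(13) - 8*sqrt(22)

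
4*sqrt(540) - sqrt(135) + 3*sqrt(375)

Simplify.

4*sqrt(540) = 24*sqrt(15); sqrt(135) = 3*sqrt(15); 3*sqrt(375) = 15*sqrt(15)
Combine: (24 - 3 + 15)·sqrt(15) = 36*sqrt(15)

36*sqrt(15)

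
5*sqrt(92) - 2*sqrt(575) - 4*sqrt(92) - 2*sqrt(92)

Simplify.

-12*sqrt(23)

5*sqrt(92) = 10*sqrt(23); 2*sqrt(575) = 10*sqrt(23); 4*sqrt(92) = 8*sqrt(23); 2*sqrt(92) = 4*sqrt(23)
Combine: (10 - 10 - 8 - 4)·sqrt(23) = -12*sqrt(23)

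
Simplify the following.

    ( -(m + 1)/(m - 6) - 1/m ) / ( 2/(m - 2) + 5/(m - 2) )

Numerator: -(m + 1)/(m - 6) - 1/m = (-m^2 - 2*m + 6)/(m^2 - 6*m)
Denominator: 2/(m - 2) + 5/(m - 2) = 7/(m - 2)
Divide: ((-m^2 - 2*m + 6)/(m^2 - 6*m)) · (m/7 - 2/7) = (-m^3 + 10*m - 12)/(7*m^2 - 42*m)

(-m^3 + 10*m - 12)/(7*m^2 - 42*m)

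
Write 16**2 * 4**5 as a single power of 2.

2**18

16**2 = 2**8; 4**5 = 2**10
Combine exponents: 2**18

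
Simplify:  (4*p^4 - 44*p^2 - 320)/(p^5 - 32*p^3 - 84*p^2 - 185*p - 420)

(4*p - 16)/(p^2 - 4*p - 21)

Factor: 4*p^4 - 44*p^2 - 320 = 4*(p^2 + 5)*(p - 4)*(p + 4);  p^5 - 32*p^3 - 84*p^2 - 185*p - 420 = (p + 4)*(p - 7)*(p^2 + 5)*(p + 3)
Cancel the common factors (p^2 + 5), (p + 4).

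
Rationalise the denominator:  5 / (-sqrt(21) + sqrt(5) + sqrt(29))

Group as (sqrt(5) + sqrt(29)) - sqrt(21); multiply by (sqrt(5) + sqrt(29)) + sqrt(21), then rationalise the remaining surd.

(-65*sqrt(21) - 15*sqrt(29) + 225*sqrt(5) + 10*sqrt(3045))/411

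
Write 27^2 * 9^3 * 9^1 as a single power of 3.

3^14

27^2 = 3^6; 9^3 = 3^6; 9^1 = 3^2
Combine exponents: 3^14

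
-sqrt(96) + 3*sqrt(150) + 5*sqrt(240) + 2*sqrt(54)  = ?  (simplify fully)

sqrt(96) = 4*sqrt(6); 3*sqrt(150) = 15*sqrt(6); 5*sqrt(240) = 20*sqrt(15); 2*sqrt(54) = 6*sqrt(6)

17*sqrt(6) + 20*sqrt(15)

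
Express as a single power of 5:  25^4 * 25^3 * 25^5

5^24

25^4 = 5^8; 25^3 = 5^6; 25^5 = 5^10
Combine exponents: 5^24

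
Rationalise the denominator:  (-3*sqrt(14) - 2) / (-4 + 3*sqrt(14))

(-67 - 9*sqrt(14))/55

Multiply numerator and denominator by -3*sqrt(14) - 4.
Denominator becomes -110; numerator becomes 18*sqrt(14) + 134.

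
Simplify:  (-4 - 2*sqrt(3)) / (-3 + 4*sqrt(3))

Multiply numerator and denominator by -4*sqrt(3) - 3.
Denominator becomes -39; numerator becomes 36 + 22*sqrt(3).

(-22*sqrt(3) - 36)/39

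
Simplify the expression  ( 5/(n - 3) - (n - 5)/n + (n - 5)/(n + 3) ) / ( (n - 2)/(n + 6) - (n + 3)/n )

(-2*n³ - 51*n² - 189*n + 270)/(11*n³ + 18*n² - 99*n - 162)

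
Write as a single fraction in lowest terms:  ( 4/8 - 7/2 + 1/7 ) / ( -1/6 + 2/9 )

-360/7

Numerator: 4/8 - 7/2 + 1/7 = -20/7
Denominator: -1/6 + 2/9 = 1/18
Divide: (-20/7) · (18) = -360/7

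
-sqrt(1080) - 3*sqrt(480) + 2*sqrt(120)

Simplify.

sqrt(1080) = 6*sqrt(30); 3*sqrt(480) = 12*sqrt(30); 2*sqrt(120) = 4*sqrt(30)
Combine: (-6 - 12 + 4)·sqrt(30) = -14*sqrt(30)

-14*sqrt(30)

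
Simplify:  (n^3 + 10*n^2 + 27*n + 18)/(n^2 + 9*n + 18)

n + 1

Factor: n^3 + 10*n^2 + 27*n + 18 = (n + 6)*(n + 1)*(n + 3);  n^2 + 9*n + 18 = (n + 6)*(n + 3)
Cancel the common factors (n + 6), (n + 3).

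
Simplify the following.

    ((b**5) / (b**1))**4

b**16

Inside the bracket: b**4
Raise to the power 4: b**16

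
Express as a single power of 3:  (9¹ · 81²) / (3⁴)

3^6

9¹ = 3^2; 81² = 3^8; 3⁴ = 3^4
Combine exponents: 3^6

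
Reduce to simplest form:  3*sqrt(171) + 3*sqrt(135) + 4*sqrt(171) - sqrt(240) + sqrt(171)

5*sqrt(15) + 24*sqrt(19)

3*sqrt(171) = 9*sqrt(19); 3*sqrt(135) = 9*sqrt(15); 4*sqrt(171) = 12*sqrt(19); sqrt(240) = 4*sqrt(15); sqrt(171) = 3*sqrt(19)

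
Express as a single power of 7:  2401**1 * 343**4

2401**1 = 7**4; 343**4 = 7**12
Combine exponents: 7**16

7**16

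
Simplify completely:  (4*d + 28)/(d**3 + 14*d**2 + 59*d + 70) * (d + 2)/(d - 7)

Factor: 4*d + 28 = 4*(d + 7);  d**3 + 14*d**2 + 59*d + 70 = (d + 7)*(d + 5)*(d + 2)
Cancel the common factors (d + 2), (d + 7).

4/(d**2 - 2*d - 35)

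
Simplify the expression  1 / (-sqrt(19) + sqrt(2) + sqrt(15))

(sqrt(19) + 3*sqrt(15) + 16*sqrt(2) + sqrt(570))/58

Group as (sqrt(2) + sqrt(15)) - sqrt(19); multiply by (sqrt(2) + sqrt(15)) + sqrt(19), then rationalise the remaining surd.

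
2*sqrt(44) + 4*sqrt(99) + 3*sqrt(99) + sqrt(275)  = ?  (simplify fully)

2*sqrt(44) = 4*sqrt(11); 4*sqrt(99) = 12*sqrt(11); 3*sqrt(99) = 9*sqrt(11); sqrt(275) = 5*sqrt(11)
Combine: (4 + 12 + 9 + 5)·sqrt(11) = 30*sqrt(11)

30*sqrt(11)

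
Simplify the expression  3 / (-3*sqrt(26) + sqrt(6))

(-3*sqrt(26) - sqrt(6))/76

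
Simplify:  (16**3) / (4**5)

2**2

16**3 = 2**12; 4**5 = 2**10
Combine exponents: 2**2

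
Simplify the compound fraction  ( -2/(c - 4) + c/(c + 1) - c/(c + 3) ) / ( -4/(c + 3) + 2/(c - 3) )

(8*c^2 - 21*c - 9)/(c^3 - 12*c^2 + 23*c + 36)

Numerator: -2/(c - 4) + c/(c + 1) - c/(c + 3) = (-16*c - 6)/(c^3 - 13*c - 12)
Denominator: -4/(c + 3) + 2/(c - 3) = (-2*c + 18)/(c^2 - 9)
Divide: ((-16*c - 6)/(c^3 - 13*c - 12)) · ((c^2 - 9)/(-2*c + 18)) = (8*c^2 - 21*c - 9)/(c^3 - 12*c^2 + 23*c + 36)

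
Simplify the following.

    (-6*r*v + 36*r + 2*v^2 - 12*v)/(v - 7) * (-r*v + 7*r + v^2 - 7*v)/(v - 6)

6*r^2 - 8*r*v + 2*v^2

Factor: -6*r*v + 36*r + 2*v^2 - 12*v = 2*(v - 6)*(-3*r + v);  -r*v + 7*r + v^2 - 7*v = (v - 7)*(-r + v)
Cancel the common factors (v - 6), (v - 7).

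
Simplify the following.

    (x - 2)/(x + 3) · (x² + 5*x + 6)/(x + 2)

x - 2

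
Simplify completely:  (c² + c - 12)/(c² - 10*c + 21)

Factor: c² + c - 12 = (c + 4)·(c - 3);  c² - 10*c + 21 = (c - 3)·(c - 7)
Cancel the common factor (c - 3).

(c + 4)/(c - 7)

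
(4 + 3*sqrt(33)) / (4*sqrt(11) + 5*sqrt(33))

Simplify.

(-132*sqrt(3) - 16*sqrt(11) + 20*sqrt(33) + 495)/649

Multiply numerator and denominator by -4*sqrt(11) + 5*sqrt(33).
Denominator becomes 649; numerator becomes -132*sqrt(3) - 16*sqrt(11) + 20*sqrt(33) + 495.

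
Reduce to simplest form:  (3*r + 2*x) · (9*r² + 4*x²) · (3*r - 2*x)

81*r⁴ - 16*x⁴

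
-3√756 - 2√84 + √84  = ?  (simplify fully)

3√756 = 18*√21; 2√84 = 4*√21; √84 = 2*√21
Combine: (-18 - 4 + 2)·√21 = -20*√21

-20*√21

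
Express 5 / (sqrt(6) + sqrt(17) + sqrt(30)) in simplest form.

(-60*sqrt(85) - 35*sqrt(30) + 95*sqrt(17) + 205*sqrt(6))/359

Group as (sqrt(17) + sqrt(30)) + sqrt(6); multiply by (sqrt(17) + sqrt(30)) - sqrt(6), then rationalise the remaining surd.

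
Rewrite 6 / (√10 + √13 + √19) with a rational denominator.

(-√2470 + 2*√19 + 8*√13 + 11*√10)/42

Group as (√10 + √19) + √13; multiply by (√10 + √19) - √13, then rationalise the remaining surd.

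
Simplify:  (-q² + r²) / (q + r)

Difference of squares: factor out (q + r).

-q + r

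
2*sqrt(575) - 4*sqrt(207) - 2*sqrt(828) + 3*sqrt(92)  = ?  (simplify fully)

-8*sqrt(23)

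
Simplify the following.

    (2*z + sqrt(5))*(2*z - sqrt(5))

4*z^2 - 5

(2*z)^2 - (sqrt(5))^2 = 4*z^2 - 5.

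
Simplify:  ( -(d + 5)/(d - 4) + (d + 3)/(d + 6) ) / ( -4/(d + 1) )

Numerator: -(d + 5)/(d - 4) + (d + 3)/(d + 6) = (-12*d - 42)/(d^2 + 2*d - 24)
Denominator: -4/(d + 1) = -4/(d + 1)
Divide: ((-12*d - 42)/(d^2 + 2*d - 24)) · (-d/4 - 1/4) = (6*d^2 + 27*d + 21)/(2*d^2 + 4*d - 48)

(6*d^2 + 27*d + 21)/(2*d^2 + 4*d - 48)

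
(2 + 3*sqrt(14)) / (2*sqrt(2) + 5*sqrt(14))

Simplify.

Multiply numerator and denominator by -2*sqrt(2) + 5*sqrt(14).
Denominator becomes 342; numerator becomes -12*sqrt(7) - 4*sqrt(2) + 10*sqrt(14) + 210.

(-6*sqrt(7) - 2*sqrt(2) + 5*sqrt(14) + 105)/171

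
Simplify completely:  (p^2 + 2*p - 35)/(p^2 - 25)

(p + 7)/(p + 5)

Factor: p^2 + 2*p - 35 = (p + 7)*(p - 5);  p^2 - 25 = (p + 5)*(p - 5)
Cancel the common factor (p - 5).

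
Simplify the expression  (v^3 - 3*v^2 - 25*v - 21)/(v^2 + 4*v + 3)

Factor: v^3 - 3*v^2 - 25*v - 21 = (v - 7)*(v + 1)*(v + 3);  v^2 + 4*v + 3 = (v + 3)*(v + 1)
Cancel the common factors (v + 1), (v + 3).

v - 7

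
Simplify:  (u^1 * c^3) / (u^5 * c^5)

1/(c^2*u^4)

Quotient: (u^-4) * (c^-2)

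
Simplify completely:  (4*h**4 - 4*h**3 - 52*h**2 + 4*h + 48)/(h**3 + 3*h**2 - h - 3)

Factor: 4*h**4 - 4*h**3 - 52*h**2 + 4*h + 48 = 4*(h - 4)*(h + 1)*(h + 3)*(h - 1);  h**3 + 3*h**2 - h - 3 = (h - 1)*(h + 3)*(h + 1)
Cancel the common factors (h + 3), (h - 1), (h + 1).

4*h - 16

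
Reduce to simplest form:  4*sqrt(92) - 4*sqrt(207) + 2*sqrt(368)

4*sqrt(92) = 8*sqrt(23); 4*sqrt(207) = 12*sqrt(23); 2*sqrt(368) = 8*sqrt(23)
Combine: (8 - 12 + 8)·sqrt(23) = 4*sqrt(23)

4*sqrt(23)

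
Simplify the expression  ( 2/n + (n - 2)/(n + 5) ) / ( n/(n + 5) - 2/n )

Numerator: 2/n + (n - 2)/(n + 5) = (n^2 + 10)/(n^2 + 5*n)
Denominator: n/(n + 5) - 2/n = (n^2 - 2*n - 10)/(n^2 + 5*n)
Divide: ((n^2 + 10)/(n^2 + 5*n)) · ((n^2 + 5*n)/(n^2 - 2*n - 10)) = (n^2 + 10)/(n^2 - 2*n - 10)

(n^2 + 10)/(n^2 - 2*n - 10)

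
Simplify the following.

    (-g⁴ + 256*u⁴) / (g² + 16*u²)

-g⁴ + 256*u⁴ factors as (-g + 4*u)*(g + 4*u)*(g² + 16*u²).

-g² + 16*u²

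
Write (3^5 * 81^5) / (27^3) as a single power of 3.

3^5 = 3^5; 81^5 = 3^20; 27^3 = 3^9
Combine exponents: 3^16

3^16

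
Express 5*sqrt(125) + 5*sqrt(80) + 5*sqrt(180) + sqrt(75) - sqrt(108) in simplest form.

-sqrt(3) + 75*sqrt(5)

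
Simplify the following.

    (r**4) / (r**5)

Quotient: (r**-1)

1/r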